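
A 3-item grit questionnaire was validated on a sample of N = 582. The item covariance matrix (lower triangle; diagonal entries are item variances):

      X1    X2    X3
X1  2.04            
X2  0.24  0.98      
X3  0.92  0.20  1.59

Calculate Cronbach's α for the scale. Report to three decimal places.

Σσᵢ² = 2.04 + 0.98 + 1.59 = 4.61
Σ_{i<j} σ_ij = 1.36
σ²_total = 4.61 + 2 × 1.36 = 7.33
α = (k/(k−1))·(1 − Σσᵢ²/σ²_total) = (3/2)·(1 − 4.61/7.33) = 0.557

Cronbach's α = 0.557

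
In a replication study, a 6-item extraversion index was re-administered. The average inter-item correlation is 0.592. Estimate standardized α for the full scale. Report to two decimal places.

Standardized α = k·r̄ / (1 + (k−1)·r̄) = 6 × 0.592 / (1 + 5 × 0.592)
  = 3.5520 / 3.9600 = 0.90

α = 0.90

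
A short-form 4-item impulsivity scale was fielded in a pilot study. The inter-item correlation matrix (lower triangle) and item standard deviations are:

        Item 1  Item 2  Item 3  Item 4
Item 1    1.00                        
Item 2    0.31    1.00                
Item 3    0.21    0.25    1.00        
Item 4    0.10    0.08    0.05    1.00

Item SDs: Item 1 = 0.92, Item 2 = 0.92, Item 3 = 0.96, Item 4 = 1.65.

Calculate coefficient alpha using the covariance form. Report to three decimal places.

coefficient alpha = 0.369

Σσ²ᵢ = 0.92² + 0.92² + 0.96² + 1.65² = 5.3369
Covariances σ_ij = r_ij · s_i · s_j:
  σ(Item 1,Item 2) = 0.31 × 0.92 × 0.92 = 0.2624
  σ(Item 1,Item 3) = 0.21 × 0.92 × 0.96 = 0.1855
  σ(Item 1,Item 4) = 0.10 × 0.92 × 1.65 = 0.1518
  σ(Item 2,Item 3) = 0.25 × 0.92 × 0.96 = 0.2208
  σ(Item 2,Item 4) = 0.08 × 0.92 × 1.65 = 0.1214
  σ(Item 3,Item 4) = 0.05 × 0.96 × 1.65 = 0.0792
σ²_T = Σσ²ᵢ + 2·Σσ_ij = 5.3369 + 2 × 1.0211 = 7.3791
α = (4/3)·(1 − 5.3369/7.3791) = 0.369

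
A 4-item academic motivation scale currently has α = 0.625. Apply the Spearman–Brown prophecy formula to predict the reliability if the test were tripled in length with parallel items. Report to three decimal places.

predicted reliability = 0.833

Length factor m = 3
α' = m·α / (1 + (m−1)·α)
   = 3 × 0.625 / (1 + (3 − 1) × 0.625)
   = 1.8750 / 2.2500 = 0.833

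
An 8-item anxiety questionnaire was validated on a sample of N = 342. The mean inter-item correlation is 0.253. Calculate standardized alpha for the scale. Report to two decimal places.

Standardized α = k·r̄ / (1 + (k−1)·r̄) = 8 × 0.253 / (1 + 7 × 0.253)
  = 2.0240 / 2.7710 = 0.73

standardized alpha = 0.73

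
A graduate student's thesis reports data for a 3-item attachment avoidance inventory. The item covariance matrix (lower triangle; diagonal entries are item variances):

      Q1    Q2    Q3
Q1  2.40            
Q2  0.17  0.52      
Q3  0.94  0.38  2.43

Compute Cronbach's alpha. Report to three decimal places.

ΣVar(i) = 2.40 + 0.52 + 2.43 = 5.35
Sum of off-diagonal covariances = 1.49
total variance = 5.35 + 2 × 1.49 = 8.33
α = (k/(k−1))·(1 − ΣVar(i)/total variance) = (3/2)·(1 − 5.35/8.33) = 0.537

α = 0.537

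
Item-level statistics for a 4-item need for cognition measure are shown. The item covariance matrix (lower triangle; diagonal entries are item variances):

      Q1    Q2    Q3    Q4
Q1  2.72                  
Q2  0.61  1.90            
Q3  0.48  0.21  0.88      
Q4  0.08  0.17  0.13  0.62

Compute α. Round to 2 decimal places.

Σσᵢ² = 2.72 + 1.90 + 0.88 + 0.62 = 6.12
Sum of off-diagonal covariances = 1.68
total variance = 6.12 + 2 × 1.68 = 9.48
α = (k/(k−1))·(1 − Σσᵢ²/total variance) = (4/3)·(1 − 6.12/9.48) = 0.47

α = 0.47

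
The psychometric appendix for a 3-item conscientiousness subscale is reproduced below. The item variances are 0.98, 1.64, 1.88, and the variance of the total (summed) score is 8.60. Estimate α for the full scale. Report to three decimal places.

Σσᵢ² = 0.98 + 1.64 + 1.88 = 4.50
α = (k/(k−1))·(1 − Σσᵢ²/Var(T)) = (3/2)·(1 − 4.50/8.60) = 0.715

α = 0.715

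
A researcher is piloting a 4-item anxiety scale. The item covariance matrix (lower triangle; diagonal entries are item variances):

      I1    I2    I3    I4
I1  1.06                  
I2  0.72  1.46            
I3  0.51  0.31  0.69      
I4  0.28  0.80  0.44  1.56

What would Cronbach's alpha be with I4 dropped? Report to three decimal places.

α = 0.734

Remaining items: I1, I2, I3 (k = 3).
sum of item variances = 1.06 + 1.46 + 0.69 = 3.21
σ²_T = 3.21 + 2 × 1.54 = 6.29
α (item deleted) = (3/2)·(1 − 3.21/6.29) = 0.734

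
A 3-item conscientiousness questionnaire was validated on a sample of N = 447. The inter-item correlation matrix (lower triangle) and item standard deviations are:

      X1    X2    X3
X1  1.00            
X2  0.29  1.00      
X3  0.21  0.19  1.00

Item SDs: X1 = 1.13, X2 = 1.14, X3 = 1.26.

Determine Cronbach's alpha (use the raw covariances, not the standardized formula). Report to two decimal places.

α = 0.47

Σσ²ᵢ = 1.13² + 1.14² + 1.26² = 4.1641
Covariances σ_ij = r_ij · s_i · s_j:
  σ(X1,X2) = 0.29 × 1.13 × 1.14 = 0.3736
  σ(X1,X3) = 0.21 × 1.13 × 1.26 = 0.2990
  σ(X2,X3) = 0.19 × 1.14 × 1.26 = 0.2729
σ²_T = Σσ²ᵢ + 2·Σσ_ij = 4.1641 + 2 × 0.9455 = 6.0551
α = (3/2)·(1 − 4.1641/6.0551) = 0.47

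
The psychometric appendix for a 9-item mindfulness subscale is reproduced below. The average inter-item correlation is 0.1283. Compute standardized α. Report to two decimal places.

Standardized α = k·r̄ / (1 + (k−1)·r̄) = 9 × 0.1283 / (1 + 8 × 0.1283)
  = 1.1547 / 2.0264 = 0.57

standardized α = 0.57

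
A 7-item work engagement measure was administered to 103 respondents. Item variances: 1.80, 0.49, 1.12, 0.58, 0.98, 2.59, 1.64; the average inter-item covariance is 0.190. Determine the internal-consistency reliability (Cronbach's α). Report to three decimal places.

α = 0.542

Σσ²ᵢ = 1.80 + 0.49 + 1.12 + 0.58 + 0.98 + 2.59 + 1.64 = 9.20
Sum of the 21 distinct covariances = 21 × 0.190 = 3.990
Var(T) = Σσ²ᵢ + 2·Σcov = 9.20 + 2 × 3.990 = 17.180
α = (7/6)·(1 − 9.20/17.180) = 0.542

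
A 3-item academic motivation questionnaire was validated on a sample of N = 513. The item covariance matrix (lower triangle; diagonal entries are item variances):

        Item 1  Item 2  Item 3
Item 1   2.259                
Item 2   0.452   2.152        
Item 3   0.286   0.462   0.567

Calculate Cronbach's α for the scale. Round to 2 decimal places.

Cronbach's α = 0.49

sum of item variances = 2.259 + 2.152 + 0.567 = 4.978
Sum of the distinct covariances = 1.200
total variance = 4.978 + 2 × 1.200 = 7.378
α = (k/(k−1))·(1 − sum of item variances/total variance) = (3/2)·(1 − 4.978/7.378) = 0.49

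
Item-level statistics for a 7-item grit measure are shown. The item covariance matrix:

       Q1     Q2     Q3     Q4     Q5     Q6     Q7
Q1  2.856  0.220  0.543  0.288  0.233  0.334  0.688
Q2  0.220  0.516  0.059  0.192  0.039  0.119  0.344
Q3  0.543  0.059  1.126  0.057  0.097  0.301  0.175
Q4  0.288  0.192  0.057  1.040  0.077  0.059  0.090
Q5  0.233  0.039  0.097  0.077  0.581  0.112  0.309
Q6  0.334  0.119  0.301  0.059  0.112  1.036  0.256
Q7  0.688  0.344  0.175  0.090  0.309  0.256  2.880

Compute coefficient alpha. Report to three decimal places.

Σσ²ᵢ = 2.856 + 0.516 + 1.126 + 1.040 + 0.581 + 1.036 + 2.880 = 10.035
Sum of off-diagonal covariances = 4.592
total variance = 10.035 + 2 × 4.592 = 19.219
α = (k/(k−1))·(1 − Σσ²ᵢ/total variance) = (7/6)·(1 − 10.035/19.219) = 0.558

coefficient alpha = 0.558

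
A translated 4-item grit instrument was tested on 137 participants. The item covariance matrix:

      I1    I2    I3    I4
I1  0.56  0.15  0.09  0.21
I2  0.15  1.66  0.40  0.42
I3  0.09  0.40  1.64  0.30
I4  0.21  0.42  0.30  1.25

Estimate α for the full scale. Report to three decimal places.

sum of item variances = 0.56 + 1.66 + 1.64 + 1.25 = 5.11
Σ_{i<j} σ_ij = 1.57
σ²_total = 5.11 + 2 × 1.57 = 8.25
α = (k/(k−1))·(1 − sum of item variances/σ²_total) = (4/3)·(1 − 5.11/8.25) = 0.507

α = 0.507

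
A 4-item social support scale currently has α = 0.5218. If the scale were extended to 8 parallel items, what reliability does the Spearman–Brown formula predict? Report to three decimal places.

predicted reliability = 0.686

Length factor m = 8/4 = 2.0000
α' = m·α / (1 + (m−1)·α)
   = 8/4 × 0.5218 / (1 + (8/4 − 1) × 0.5218)
   = 1.0436 / 1.5218 = 0.686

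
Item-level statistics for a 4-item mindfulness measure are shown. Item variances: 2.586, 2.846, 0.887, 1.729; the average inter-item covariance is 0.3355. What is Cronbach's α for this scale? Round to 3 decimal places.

α = 0.445

Σσ²ᵢ = 2.586 + 2.846 + 0.887 + 1.729 = 8.048
Sum of the 6 distinct covariances = 6 × 0.3355 = 2.0130
σ²_total = Σσ²ᵢ + 2·Σcov = 8.048 + 2 × 2.0130 = 12.0740
α = (4/3)·(1 − 8.048/12.0740) = 0.445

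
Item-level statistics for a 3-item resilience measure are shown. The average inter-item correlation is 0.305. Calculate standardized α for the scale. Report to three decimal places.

Standardized α = k·r̄ / (1 + (k−1)·r̄) = 3 × 0.305 / (1 + 2 × 0.305)
  = 0.9150 / 1.6100 = 0.568

α = 0.568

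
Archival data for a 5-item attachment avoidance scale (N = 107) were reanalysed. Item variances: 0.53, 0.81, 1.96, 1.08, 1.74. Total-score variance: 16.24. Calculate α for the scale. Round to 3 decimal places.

α = 0.779

Σσᵢ² = 0.53 + 0.81 + 1.96 + 1.08 + 1.74 = 6.12
α = (k/(k−1))·(1 − Σσᵢ²/σ²_T) = (5/4)·(1 − 6.12/16.24) = 0.779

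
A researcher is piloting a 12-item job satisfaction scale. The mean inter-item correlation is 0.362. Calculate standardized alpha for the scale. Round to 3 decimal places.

standardized alpha = 0.872

Standardized α = k·r̄ / (1 + (k−1)·r̄) = 12 × 0.362 / (1 + 11 × 0.362)
  = 4.3440 / 4.9820 = 0.872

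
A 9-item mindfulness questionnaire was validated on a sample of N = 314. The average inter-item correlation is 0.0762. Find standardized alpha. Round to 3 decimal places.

Standardized α = k·r̄ / (1 + (k−1)·r̄) = 9 × 0.0762 / (1 + 8 × 0.0762)
  = 0.6858 / 1.6096 = 0.426

α = 0.426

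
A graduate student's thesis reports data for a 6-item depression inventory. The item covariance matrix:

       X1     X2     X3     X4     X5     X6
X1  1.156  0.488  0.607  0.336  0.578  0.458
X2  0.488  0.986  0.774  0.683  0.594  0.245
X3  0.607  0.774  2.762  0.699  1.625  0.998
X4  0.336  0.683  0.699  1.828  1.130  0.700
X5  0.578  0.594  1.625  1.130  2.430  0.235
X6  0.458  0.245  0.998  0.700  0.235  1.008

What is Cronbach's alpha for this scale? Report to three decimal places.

ΣVar(i) = 1.156 + 0.986 + 2.762 + 1.828 + 2.430 + 1.008 = 10.170
Sum of off-diagonal covariances = 10.150
total variance = 10.170 + 2 × 10.150 = 30.470
α = (k/(k−1))·(1 − ΣVar(i)/total variance) = (6/5)·(1 − 10.170/30.470) = 0.799

Cronbach's alpha = 0.799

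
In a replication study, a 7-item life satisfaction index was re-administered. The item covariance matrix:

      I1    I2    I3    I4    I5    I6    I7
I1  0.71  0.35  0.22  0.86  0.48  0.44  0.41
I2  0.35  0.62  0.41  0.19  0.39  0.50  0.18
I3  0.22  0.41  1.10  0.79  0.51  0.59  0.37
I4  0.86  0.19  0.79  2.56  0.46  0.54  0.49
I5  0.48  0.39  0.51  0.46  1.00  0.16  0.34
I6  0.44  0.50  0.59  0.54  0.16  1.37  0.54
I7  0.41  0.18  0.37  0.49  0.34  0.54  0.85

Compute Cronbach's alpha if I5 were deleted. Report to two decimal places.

Remaining items: I1, I2, I3, I4, I6, I7 (k = 6).
Σσᵢ² = 0.71 + 0.62 + 1.10 + 2.56 + 1.37 + 0.85 = 7.21
σ²_T = 7.21 + 2 × 6.88 = 20.97
α (item deleted) = (6/5)·(1 − 7.21/20.97) = 0.79

Cronbach's alpha = 0.79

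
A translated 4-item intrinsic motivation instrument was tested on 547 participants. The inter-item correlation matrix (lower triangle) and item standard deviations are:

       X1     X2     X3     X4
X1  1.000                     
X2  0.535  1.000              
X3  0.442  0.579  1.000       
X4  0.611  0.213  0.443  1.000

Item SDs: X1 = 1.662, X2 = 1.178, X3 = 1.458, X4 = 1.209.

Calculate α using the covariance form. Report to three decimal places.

Σσ²ᵢ = 1.662² + 1.178² + 1.458² + 1.209² = 7.7374
Covariances σ_ij = r_ij · s_i · s_j:
  σ(X1,X2) = 0.535 × 1.662 × 1.178 = 1.0474
  σ(X1,X3) = 0.442 × 1.662 × 1.458 = 1.0711
  σ(X1,X4) = 0.611 × 1.662 × 1.209 = 1.2277
  σ(X2,X3) = 0.579 × 1.178 × 1.458 = 0.9944
  σ(X2,X4) = 0.213 × 1.178 × 1.209 = 0.3034
  σ(X3,X4) = 0.443 × 1.458 × 1.209 = 0.7809
σ²_T = Σσ²ᵢ + 2·Σσ_ij = 7.7374 + 2 × 5.4249 = 18.5872
α = (4/3)·(1 − 7.7374/18.5872) = 0.778

α = 0.778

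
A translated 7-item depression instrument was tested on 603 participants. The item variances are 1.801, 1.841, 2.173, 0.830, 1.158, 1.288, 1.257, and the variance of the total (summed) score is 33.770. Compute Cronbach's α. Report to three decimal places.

Cronbach's α = 0.809

ΣVar(i) = 1.801 + 1.841 + 2.173 + 0.830 + 1.158 + 1.288 + 1.257 = 10.348
α = (k/(k−1))·(1 − ΣVar(i)/Var(T)) = (7/6)·(1 − 10.348/33.770) = 0.809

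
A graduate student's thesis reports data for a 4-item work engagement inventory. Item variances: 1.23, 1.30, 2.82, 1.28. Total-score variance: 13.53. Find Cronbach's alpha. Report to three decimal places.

α = 0.680

Σσ²ᵢ = 1.23 + 1.30 + 2.82 + 1.28 = 6.63
α = (k/(k−1))·(1 − Σσ²ᵢ/Var(T)) = (4/3)·(1 − 6.63/13.53) = 0.680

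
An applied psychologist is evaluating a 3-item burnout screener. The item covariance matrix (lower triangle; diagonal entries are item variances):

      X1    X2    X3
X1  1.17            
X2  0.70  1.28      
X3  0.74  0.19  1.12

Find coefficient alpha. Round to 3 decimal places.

Σσ²ᵢ = 1.17 + 1.28 + 1.12 = 3.57
Sum of the distinct covariances = 1.63
σ²_total = 3.57 + 2 × 1.63 = 6.83
α = (k/(k−1))·(1 − Σσ²ᵢ/σ²_total) = (3/2)·(1 − 3.57/6.83) = 0.716

coefficient alpha = 0.716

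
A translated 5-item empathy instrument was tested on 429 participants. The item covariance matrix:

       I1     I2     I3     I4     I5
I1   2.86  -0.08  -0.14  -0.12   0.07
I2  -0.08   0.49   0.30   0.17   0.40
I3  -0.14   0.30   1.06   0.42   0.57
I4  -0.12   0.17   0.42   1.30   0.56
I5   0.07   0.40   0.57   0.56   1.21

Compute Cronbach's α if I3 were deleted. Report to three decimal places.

Cronbach's α = 0.339

Remaining items: I1, I2, I4, I5 (k = 4).
sum of item variances = 2.86 + 0.49 + 1.30 + 1.21 = 5.86
σ²_T = 5.86 + 2 × 1.00 = 7.86
α (item deleted) = (4/3)·(1 − 5.86/7.86) = 0.339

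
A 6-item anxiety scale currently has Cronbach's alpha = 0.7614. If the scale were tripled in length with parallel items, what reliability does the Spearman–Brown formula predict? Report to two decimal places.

Length factor m = 3
α' = m·α / (1 + (m−1)·α)
   = 3 × 0.7614 / (1 + (3 − 1) × 0.7614)
   = 2.2842 / 2.5228 = 0.91

predicted reliability = 0.91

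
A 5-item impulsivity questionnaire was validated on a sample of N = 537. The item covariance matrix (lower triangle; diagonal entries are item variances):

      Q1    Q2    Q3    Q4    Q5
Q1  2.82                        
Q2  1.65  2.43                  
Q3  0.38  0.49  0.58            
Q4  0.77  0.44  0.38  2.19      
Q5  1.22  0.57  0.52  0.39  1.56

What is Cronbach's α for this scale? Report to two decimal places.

sum of item variances = 2.82 + 2.43 + 0.58 + 2.19 + 1.56 = 9.58
Sum of the distinct covariances = 6.81
Var(T) = 9.58 + 2 × 6.81 = 23.20
α = (k/(k−1))·(1 − sum of item variances/Var(T)) = (5/4)·(1 − 9.58/23.20) = 0.73

α = 0.73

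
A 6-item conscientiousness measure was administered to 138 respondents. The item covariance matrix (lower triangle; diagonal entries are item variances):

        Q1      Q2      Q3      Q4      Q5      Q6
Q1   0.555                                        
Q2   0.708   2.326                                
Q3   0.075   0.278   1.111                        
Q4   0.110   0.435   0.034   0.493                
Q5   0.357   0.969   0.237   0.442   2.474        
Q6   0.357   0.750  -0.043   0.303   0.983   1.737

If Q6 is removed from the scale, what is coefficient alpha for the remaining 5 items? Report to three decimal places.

Remaining items: Q1, Q2, Q3, Q4, Q5 (k = 5).
Σσ²ᵢ = 0.555 + 2.326 + 1.111 + 0.493 + 2.474 = 6.959
total variance = 6.959 + 2 × 3.645 = 14.249
α (item deleted) = (5/4)·(1 − 6.959/14.249) = 0.640

α = 0.640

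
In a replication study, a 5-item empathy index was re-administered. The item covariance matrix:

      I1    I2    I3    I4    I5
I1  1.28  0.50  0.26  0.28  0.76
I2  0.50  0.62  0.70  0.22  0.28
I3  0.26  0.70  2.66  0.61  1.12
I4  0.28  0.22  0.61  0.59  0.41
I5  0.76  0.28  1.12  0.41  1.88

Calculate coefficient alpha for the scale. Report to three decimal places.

coefficient alpha = 0.742

sum of item variances = 1.28 + 0.62 + 2.66 + 0.59 + 1.88 = 7.03
Sum of the distinct covariances = 5.14
total variance = 7.03 + 2 × 5.14 = 17.31
α = (k/(k−1))·(1 − sum of item variances/total variance) = (5/4)·(1 − 7.03/17.31) = 0.742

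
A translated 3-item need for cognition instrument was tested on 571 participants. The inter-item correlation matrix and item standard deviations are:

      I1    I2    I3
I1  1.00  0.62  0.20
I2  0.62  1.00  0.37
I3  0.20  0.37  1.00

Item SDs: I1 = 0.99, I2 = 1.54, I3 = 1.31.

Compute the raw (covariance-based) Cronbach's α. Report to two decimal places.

Σσ²ᵢ = 0.99² + 1.54² + 1.31² = 5.0678
Covariances σ_ij = r_ij · s_i · s_j:
  σ(I1,I2) = 0.62 × 0.99 × 1.54 = 0.9453
  σ(I1,I3) = 0.20 × 0.99 × 1.31 = 0.2594
  σ(I2,I3) = 0.37 × 1.54 × 1.31 = 0.7464
σ²_T = Σσ²ᵢ + 2·Σσ_ij = 5.0678 + 2 × 1.9511 = 8.9700
α = (3/2)·(1 − 5.0678/8.9700) = 0.65

Cronbach's α = 0.65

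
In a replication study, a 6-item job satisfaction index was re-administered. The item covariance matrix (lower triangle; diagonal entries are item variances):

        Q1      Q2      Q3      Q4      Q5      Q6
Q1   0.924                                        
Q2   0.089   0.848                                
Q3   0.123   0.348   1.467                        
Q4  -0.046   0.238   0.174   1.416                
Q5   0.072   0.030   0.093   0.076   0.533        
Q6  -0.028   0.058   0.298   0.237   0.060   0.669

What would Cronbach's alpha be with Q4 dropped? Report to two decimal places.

Remaining items: Q1, Q2, Q3, Q5, Q6 (k = 5).
sum of item variances = 0.924 + 0.848 + 1.467 + 0.533 + 0.669 = 4.441
Var(T) = 4.441 + 2 × 1.143 = 6.727
α (item deleted) = (5/4)·(1 − 4.441/6.727) = 0.42

α = 0.42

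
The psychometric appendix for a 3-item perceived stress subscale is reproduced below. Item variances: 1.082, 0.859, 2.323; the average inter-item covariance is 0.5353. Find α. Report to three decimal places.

ΣVar(i) = 1.082 + 0.859 + 2.323 = 4.264
Sum of the 3 distinct covariances = 3 × 0.5353 = 1.6059
Var(T) = ΣVar(i) + 2·Σcov = 4.264 + 2 × 1.6059 = 7.4758
α = (3/2)·(1 − 4.264/7.4758) = 0.644

α = 0.644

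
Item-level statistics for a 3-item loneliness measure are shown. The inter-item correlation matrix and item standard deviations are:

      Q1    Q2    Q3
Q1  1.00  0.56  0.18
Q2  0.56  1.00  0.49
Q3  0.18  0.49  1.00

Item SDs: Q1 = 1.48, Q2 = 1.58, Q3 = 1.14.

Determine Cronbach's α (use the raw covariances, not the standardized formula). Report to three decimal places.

Cronbach's α = 0.682

Σσ²ᵢ = 1.48² + 1.58² + 1.14² = 5.9864
Covariances σ_ij = r_ij · s_i · s_j:
  σ(Q1,Q2) = 0.56 × 1.48 × 1.58 = 1.3095
  σ(Q1,Q3) = 0.18 × 1.48 × 1.14 = 0.3037
  σ(Q2,Q3) = 0.49 × 1.58 × 1.14 = 0.8826
σ²_T = Σσ²ᵢ + 2·Σσ_ij = 5.9864 + 2 × 2.4958 = 10.9780
α = (3/2)·(1 − 5.9864/10.9780) = 0.682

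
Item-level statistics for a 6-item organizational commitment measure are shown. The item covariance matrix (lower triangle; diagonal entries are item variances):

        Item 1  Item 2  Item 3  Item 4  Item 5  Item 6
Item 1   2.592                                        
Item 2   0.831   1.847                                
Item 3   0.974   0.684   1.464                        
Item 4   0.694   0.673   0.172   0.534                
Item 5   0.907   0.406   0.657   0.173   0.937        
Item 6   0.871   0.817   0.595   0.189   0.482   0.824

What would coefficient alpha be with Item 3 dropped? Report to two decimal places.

Remaining items: Item 1, Item 2, Item 4, Item 5, Item 6 (k = 5).
ΣVar(i) = 2.592 + 1.847 + 0.534 + 0.937 + 0.824 = 6.734
Var(T) = 6.734 + 2 × 6.043 = 18.820
α (item deleted) = (5/4)·(1 − 6.734/18.820) = 0.80

coefficient alpha = 0.80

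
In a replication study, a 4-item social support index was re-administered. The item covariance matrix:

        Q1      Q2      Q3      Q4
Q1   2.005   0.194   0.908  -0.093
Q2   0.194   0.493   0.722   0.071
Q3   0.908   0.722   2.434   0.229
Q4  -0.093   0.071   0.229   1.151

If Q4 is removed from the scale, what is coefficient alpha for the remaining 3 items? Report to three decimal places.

coefficient alpha = 0.638

Remaining items: Q1, Q2, Q3 (k = 3).
sum of item variances = 2.005 + 0.493 + 2.434 = 4.932
σ²_total = 4.932 + 2 × 1.824 = 8.580
α (item deleted) = (3/2)·(1 − 4.932/8.580) = 0.638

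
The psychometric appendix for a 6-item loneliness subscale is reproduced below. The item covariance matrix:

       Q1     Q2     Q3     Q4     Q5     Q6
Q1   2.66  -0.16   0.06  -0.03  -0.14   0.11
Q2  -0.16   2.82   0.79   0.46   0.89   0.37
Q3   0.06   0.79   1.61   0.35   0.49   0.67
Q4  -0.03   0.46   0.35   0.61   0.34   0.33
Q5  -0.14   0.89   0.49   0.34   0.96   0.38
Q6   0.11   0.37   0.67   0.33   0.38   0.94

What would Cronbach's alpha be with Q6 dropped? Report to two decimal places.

Cronbach's alpha = 0.52

Remaining items: Q1, Q2, Q3, Q4, Q5 (k = 5).
Σσ²ᵢ = 2.66 + 2.82 + 1.61 + 0.61 + 0.96 = 8.66
σ²_total = 8.66 + 2 × 3.05 = 14.76
α (item deleted) = (5/4)·(1 − 8.66/14.76) = 0.52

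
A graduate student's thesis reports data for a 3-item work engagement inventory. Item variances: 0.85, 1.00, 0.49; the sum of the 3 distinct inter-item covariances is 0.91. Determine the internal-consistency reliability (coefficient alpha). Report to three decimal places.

α = 0.656

Σσ²ᵢ = 0.85 + 1.00 + 0.49 = 2.34
Sum of distinct covariances = 0.91
Var(T) = Σσ²ᵢ + 2·Σcov = 2.34 + 2 × 0.91 = 4.16
α = (3/2)·(1 − 2.34/4.16) = 0.656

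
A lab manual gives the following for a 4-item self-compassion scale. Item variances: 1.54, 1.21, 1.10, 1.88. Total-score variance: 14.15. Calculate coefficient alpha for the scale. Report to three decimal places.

α = 0.793

sum of item variances = 1.54 + 1.21 + 1.10 + 1.88 = 5.73
α = (k/(k−1))·(1 − sum of item variances/σ²_total) = (4/3)·(1 − 5.73/14.15) = 0.793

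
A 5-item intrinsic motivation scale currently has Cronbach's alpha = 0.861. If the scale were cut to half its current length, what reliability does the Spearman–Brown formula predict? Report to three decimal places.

predicted reliability = 0.756

Length factor m = 1/2
α' = m·α / (1 − (1−m)·α)
   = 1/2 × 0.861 / (1 − (1 − 1/2) × 0.861)
   = 0.4305 / 0.5695 = 0.756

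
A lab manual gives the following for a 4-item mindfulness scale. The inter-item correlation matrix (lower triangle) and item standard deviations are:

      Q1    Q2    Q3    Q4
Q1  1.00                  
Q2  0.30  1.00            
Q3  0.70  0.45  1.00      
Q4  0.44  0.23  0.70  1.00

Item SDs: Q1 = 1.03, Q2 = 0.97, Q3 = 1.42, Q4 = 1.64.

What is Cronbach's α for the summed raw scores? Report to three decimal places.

Cronbach's α = 0.777

Σσ²ᵢ = 1.03² + 0.97² + 1.42² + 1.64² = 6.7078
Covariances σ_ij = r_ij · s_i · s_j:
  σ(Q1,Q2) = 0.30 × 1.03 × 0.97 = 0.2997
  σ(Q1,Q3) = 0.70 × 1.03 × 1.42 = 1.0238
  σ(Q1,Q4) = 0.44 × 1.03 × 1.64 = 0.7432
  σ(Q2,Q3) = 0.45 × 0.97 × 1.42 = 0.6198
  σ(Q2,Q4) = 0.23 × 0.97 × 1.64 = 0.3659
  σ(Q3,Q4) = 0.70 × 1.42 × 1.64 = 1.6302
σ²_T = Σσ²ᵢ + 2·Σσ_ij = 6.7078 + 2 × 4.6826 = 16.0730
α = (4/3)·(1 − 6.7078/16.0730) = 0.777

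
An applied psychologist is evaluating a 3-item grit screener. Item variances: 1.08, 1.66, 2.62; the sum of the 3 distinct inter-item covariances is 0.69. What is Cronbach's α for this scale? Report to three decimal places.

ΣVar(i) = 1.08 + 1.66 + 2.62 = 5.36
Sum of distinct covariances = 0.69
total variance = ΣVar(i) + 2·Σcov = 5.36 + 2 × 0.69 = 6.74
α = (3/2)·(1 − 5.36/6.74) = 0.307

α = 0.307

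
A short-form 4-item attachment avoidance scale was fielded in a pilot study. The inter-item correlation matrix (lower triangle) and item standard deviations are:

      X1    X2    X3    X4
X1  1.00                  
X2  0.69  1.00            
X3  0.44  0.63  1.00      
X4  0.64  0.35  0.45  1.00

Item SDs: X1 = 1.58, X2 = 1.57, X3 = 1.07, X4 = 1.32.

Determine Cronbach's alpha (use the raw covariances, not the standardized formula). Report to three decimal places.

Σσ²ᵢ = 1.58² + 1.57² + 1.07² + 1.32² = 7.8486
Covariances σ_ij = r_ij · s_i · s_j:
  σ(X1,X2) = 0.69 × 1.58 × 1.57 = 1.7116
  σ(X1,X3) = 0.44 × 1.58 × 1.07 = 0.7439
  σ(X1,X4) = 0.64 × 1.58 × 1.32 = 1.3348
  σ(X2,X3) = 0.63 × 1.57 × 1.07 = 1.0583
  σ(X2,X4) = 0.35 × 1.57 × 1.32 = 0.7253
  σ(X3,X4) = 0.45 × 1.07 × 1.32 = 0.6356
σ²_T = Σσ²ᵢ + 2·Σσ_ij = 7.8486 + 2 × 6.2095 = 20.2676
α = (4/3)·(1 − 7.8486/20.2676) = 0.817

α = 0.817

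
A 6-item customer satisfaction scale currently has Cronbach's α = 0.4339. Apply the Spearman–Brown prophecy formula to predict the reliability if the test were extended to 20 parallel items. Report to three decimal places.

Length factor m = 20/6 = 3.3333
α' = m·α / (1 + (m−1)·α)
   = 20/6 × 0.4339 / (1 + (20/6 − 1) × 0.4339)
   = 1.4463 / 2.0124 = 0.719

predicted reliability = 0.719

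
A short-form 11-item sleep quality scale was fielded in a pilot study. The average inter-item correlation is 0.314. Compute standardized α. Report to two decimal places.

α = 0.83

Standardized α = k·r̄ / (1 + (k−1)·r̄) = 11 × 0.314 / (1 + 10 × 0.314)
  = 3.4540 / 4.1400 = 0.83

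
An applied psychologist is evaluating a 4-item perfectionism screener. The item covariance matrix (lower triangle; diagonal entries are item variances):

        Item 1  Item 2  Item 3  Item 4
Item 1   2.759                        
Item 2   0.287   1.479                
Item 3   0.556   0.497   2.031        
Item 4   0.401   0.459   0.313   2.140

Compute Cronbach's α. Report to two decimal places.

Σσᵢ² = 2.759 + 1.479 + 2.031 + 2.140 = 8.409
Σ_{i<j} σ_ij = 2.513
Var(T) = 8.409 + 2 × 2.513 = 13.435
α = (k/(k−1))·(1 − Σσᵢ²/Var(T)) = (4/3)·(1 − 8.409/13.435) = 0.50

Cronbach's α = 0.50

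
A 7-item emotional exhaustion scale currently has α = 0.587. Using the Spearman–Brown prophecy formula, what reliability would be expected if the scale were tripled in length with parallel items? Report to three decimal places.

Length factor m = 3
α' = m·α / (1 + (m−1)·α)
   = 3 × 0.587 / (1 + (3 − 1) × 0.587)
   = 1.7610 / 2.1740 = 0.810

predicted reliability = 0.810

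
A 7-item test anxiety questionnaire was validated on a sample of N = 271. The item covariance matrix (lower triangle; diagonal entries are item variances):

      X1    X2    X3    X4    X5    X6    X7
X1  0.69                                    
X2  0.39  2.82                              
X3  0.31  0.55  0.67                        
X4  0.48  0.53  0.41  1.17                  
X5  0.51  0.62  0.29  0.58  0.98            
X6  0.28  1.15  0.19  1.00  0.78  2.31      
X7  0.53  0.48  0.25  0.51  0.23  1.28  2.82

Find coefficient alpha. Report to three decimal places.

α = 0.775

Σσ²ᵢ = 0.69 + 2.82 + 0.67 + 1.17 + 0.98 + 2.31 + 2.82 = 11.46
Σ_{i<j} σ_ij = 11.35
Var(T) = 11.46 + 2 × 11.35 = 34.16
α = (k/(k−1))·(1 − Σσ²ᵢ/Var(T)) = (7/6)·(1 − 11.46/34.16) = 0.775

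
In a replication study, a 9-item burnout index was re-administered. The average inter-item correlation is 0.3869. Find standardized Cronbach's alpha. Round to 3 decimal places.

α = 0.850

Standardized α = k·r̄ / (1 + (k−1)·r̄) = 9 × 0.3869 / (1 + 8 × 0.3869)
  = 3.4821 / 4.0952 = 0.850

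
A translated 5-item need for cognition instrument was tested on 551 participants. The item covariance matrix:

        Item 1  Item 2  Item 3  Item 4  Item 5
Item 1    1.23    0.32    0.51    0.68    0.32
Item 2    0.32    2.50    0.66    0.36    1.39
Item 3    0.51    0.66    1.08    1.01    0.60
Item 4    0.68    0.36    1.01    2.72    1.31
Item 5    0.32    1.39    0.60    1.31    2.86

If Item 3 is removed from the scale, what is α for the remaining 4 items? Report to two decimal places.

Remaining items: Item 1, Item 2, Item 4, Item 5 (k = 4).
Σσᵢ² = 1.23 + 2.50 + 2.72 + 2.86 = 9.31
total variance = 9.31 + 2 × 4.38 = 18.07
α (item deleted) = (4/3)·(1 − 9.31/18.07) = 0.65

α = 0.65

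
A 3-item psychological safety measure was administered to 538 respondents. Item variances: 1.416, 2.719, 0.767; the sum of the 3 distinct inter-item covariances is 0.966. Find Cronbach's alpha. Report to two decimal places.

Σσ²ᵢ = 1.416 + 2.719 + 0.767 = 4.902
Sum of distinct covariances = 0.966
σ²_total = Σσ²ᵢ + 2·Σcov = 4.902 + 2 × 0.966 = 6.834
α = (3/2)·(1 − 4.902/6.834) = 0.42

Cronbach's alpha = 0.42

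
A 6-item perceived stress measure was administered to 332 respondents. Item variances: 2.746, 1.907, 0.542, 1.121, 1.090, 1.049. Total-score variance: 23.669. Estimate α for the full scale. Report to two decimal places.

α = 0.77

Σσ²ᵢ = 2.746 + 1.907 + 0.542 + 1.121 + 1.090 + 1.049 = 8.455
α = (k/(k−1))·(1 − Σσ²ᵢ/σ²_total) = (6/5)·(1 − 8.455/23.669) = 0.77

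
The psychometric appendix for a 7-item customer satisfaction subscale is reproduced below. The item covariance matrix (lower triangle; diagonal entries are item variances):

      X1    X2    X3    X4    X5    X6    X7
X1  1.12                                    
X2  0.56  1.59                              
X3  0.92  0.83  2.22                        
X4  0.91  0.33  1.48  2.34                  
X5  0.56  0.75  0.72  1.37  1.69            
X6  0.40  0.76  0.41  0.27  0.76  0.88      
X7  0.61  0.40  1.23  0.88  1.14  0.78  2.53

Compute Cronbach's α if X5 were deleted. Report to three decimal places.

Remaining items: X1, X2, X3, X4, X6, X7 (k = 6).
Σσ²ᵢ = 1.12 + 1.59 + 2.22 + 2.34 + 0.88 + 2.53 = 10.68
total variance = 10.68 + 2 × 10.77 = 32.22
α (item deleted) = (6/5)·(1 − 10.68/32.22) = 0.802

Cronbach's α = 0.802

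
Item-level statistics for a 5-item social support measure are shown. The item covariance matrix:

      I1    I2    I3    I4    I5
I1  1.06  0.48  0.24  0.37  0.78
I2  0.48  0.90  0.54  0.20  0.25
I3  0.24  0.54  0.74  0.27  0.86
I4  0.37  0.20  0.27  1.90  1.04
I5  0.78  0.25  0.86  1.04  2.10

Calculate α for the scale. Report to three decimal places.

α = 0.750

Σσ²ᵢ = 1.06 + 0.90 + 0.74 + 1.90 + 2.10 = 6.70
Sum of off-diagonal covariances = 5.03
Var(T) = 6.70 + 2 × 5.03 = 16.76
α = (k/(k−1))·(1 − Σσ²ᵢ/Var(T)) = (5/4)·(1 − 6.70/16.76) = 0.750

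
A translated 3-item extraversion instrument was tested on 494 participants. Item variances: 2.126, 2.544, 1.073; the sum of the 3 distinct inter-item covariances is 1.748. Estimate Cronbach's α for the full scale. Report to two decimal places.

sum of item variances = 2.126 + 2.544 + 1.073 = 5.743
Sum of distinct covariances = 1.748
σ²_total = sum of item variances + 2·Σcov = 5.743 + 2 × 1.748 = 9.239
α = (3/2)·(1 − 5.743/9.239) = 0.57

α = 0.57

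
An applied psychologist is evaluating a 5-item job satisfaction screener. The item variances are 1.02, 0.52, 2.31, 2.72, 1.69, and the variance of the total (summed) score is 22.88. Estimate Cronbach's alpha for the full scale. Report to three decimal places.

Σσᵢ² = 1.02 + 0.52 + 2.31 + 2.72 + 1.69 = 8.26
α = (k/(k−1))·(1 − Σσᵢ²/σ²_T) = (5/4)·(1 − 8.26/22.88) = 0.799

α = 0.799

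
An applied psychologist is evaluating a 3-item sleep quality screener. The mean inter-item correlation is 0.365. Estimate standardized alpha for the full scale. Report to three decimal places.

α = 0.633

Standardized α = k·r̄ / (1 + (k−1)·r̄) = 3 × 0.365 / (1 + 2 × 0.365)
  = 1.0950 / 1.7300 = 0.633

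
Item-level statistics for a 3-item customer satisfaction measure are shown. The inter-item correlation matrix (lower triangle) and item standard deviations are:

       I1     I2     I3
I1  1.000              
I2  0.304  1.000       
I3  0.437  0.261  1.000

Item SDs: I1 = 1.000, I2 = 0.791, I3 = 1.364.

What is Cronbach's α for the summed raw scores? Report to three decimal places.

Σσ²ᵢ = 1.000² + 0.791² + 1.364² = 3.4862
Covariances σ_ij = r_ij · s_i · s_j:
  σ(I1,I2) = 0.304 × 1.000 × 0.791 = 0.2405
  σ(I1,I3) = 0.437 × 1.000 × 1.364 = 0.5961
  σ(I2,I3) = 0.261 × 0.791 × 1.364 = 0.2816
σ²_T = Σσ²ᵢ + 2·Σσ_ij = 3.4862 + 2 × 1.1182 = 5.7226
α = (3/2)·(1 − 3.4862/5.7226) = 0.586

Cronbach's α = 0.586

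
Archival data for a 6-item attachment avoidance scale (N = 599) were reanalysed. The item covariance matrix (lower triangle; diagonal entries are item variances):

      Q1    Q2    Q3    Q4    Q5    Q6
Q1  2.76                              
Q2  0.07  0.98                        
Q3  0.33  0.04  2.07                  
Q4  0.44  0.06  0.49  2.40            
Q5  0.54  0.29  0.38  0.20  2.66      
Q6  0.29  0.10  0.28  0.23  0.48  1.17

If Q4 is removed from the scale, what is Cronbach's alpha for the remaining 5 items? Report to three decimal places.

α = 0.459

Remaining items: Q1, Q2, Q3, Q5, Q6 (k = 5).
Σσ²ᵢ = 2.76 + 0.98 + 2.07 + 2.66 + 1.17 = 9.64
σ²_T = 9.64 + 2 × 2.80 = 15.24
α (item deleted) = (5/4)·(1 − 9.64/15.24) = 0.459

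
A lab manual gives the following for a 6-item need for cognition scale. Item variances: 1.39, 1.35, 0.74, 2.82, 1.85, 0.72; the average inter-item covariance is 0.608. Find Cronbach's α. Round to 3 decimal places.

Cronbach's α = 0.807

sum of item variances = 1.39 + 1.35 + 0.74 + 2.82 + 1.85 + 0.72 = 8.87
Sum of the 15 distinct covariances = 15 × 0.608 = 9.120
total variance = sum of item variances + 2·Σcov = 8.87 + 2 × 9.120 = 27.110
α = (6/5)·(1 − 8.87/27.110) = 0.807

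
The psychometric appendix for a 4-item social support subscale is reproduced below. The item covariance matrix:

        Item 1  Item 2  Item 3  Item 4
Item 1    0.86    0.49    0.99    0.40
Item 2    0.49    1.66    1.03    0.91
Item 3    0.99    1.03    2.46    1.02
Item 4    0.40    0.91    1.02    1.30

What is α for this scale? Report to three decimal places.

Σσᵢ² = 0.86 + 1.66 + 2.46 + 1.30 = 6.28
Sum of off-diagonal covariances = 4.84
total variance = 6.28 + 2 × 4.84 = 15.96
α = (k/(k−1))·(1 − Σσᵢ²/total variance) = (4/3)·(1 − 6.28/15.96) = 0.809

α = 0.809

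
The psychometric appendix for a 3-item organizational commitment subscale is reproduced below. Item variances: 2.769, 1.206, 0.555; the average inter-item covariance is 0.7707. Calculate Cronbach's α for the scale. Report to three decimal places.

Cronbach's α = 0.758

Σσ²ᵢ = 2.769 + 1.206 + 0.555 = 4.530
Sum of the 3 distinct covariances = 3 × 0.7707 = 2.3121
Var(T) = Σσ²ᵢ + 2·Σcov = 4.530 + 2 × 2.3121 = 9.1542
α = (3/2)·(1 − 4.530/9.1542) = 0.758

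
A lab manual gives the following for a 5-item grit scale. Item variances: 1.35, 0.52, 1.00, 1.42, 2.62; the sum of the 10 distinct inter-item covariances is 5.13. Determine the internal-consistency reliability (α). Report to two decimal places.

α = 0.75

sum of item variances = 1.35 + 0.52 + 1.00 + 1.42 + 2.62 = 6.91
Sum of distinct covariances = 5.13
total variance = sum of item variances + 2·Σcov = 6.91 + 2 × 5.13 = 17.17
α = (5/4)·(1 − 6.91/17.17) = 0.75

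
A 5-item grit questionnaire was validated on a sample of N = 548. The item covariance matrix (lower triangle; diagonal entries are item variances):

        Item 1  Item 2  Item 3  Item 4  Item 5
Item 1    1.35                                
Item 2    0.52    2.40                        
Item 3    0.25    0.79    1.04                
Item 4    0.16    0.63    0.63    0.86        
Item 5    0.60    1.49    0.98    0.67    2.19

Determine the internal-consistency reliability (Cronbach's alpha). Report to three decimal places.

Cronbach's alpha = 0.789

Σσ²ᵢ = 1.35 + 2.40 + 1.04 + 0.86 + 2.19 = 7.84
Sum of the distinct covariances = 6.72
Var(T) = 7.84 + 2 × 6.72 = 21.28
α = (k/(k−1))·(1 − Σσ²ᵢ/Var(T)) = (5/4)·(1 − 7.84/21.28) = 0.789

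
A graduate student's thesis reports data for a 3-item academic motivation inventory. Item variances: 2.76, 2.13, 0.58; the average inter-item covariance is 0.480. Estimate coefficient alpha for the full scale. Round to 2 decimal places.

coefficient alpha = 0.52

Σσᵢ² = 2.76 + 2.13 + 0.58 = 5.47
Sum of the 3 distinct covariances = 3 × 0.480 = 1.440
σ²_T = Σσᵢ² + 2·Σcov = 5.47 + 2 × 1.440 = 8.350
α = (3/2)·(1 − 5.47/8.350) = 0.52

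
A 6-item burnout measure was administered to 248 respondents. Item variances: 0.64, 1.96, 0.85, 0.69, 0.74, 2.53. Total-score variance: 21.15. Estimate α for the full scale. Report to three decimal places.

α = 0.780

ΣVar(i) = 0.64 + 1.96 + 0.85 + 0.69 + 0.74 + 2.53 = 7.41
α = (k/(k−1))·(1 − ΣVar(i)/total variance) = (6/5)·(1 − 7.41/21.15) = 0.780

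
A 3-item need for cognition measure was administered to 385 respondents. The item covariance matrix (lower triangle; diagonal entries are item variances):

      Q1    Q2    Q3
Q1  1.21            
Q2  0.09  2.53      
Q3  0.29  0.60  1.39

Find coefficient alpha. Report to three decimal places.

coefficient alpha = 0.415

sum of item variances = 1.21 + 2.53 + 1.39 = 5.13
Σ_{i<j} σ_ij = 0.98
σ²_T = 5.13 + 2 × 0.98 = 7.09
α = (k/(k−1))·(1 − sum of item variances/σ²_T) = (3/2)·(1 − 5.13/7.09) = 0.415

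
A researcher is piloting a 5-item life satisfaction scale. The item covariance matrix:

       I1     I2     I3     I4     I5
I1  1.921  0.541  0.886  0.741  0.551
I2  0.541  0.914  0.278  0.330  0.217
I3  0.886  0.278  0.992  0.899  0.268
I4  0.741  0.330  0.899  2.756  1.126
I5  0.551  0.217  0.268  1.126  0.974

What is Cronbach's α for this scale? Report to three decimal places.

ΣVar(i) = 1.921 + 0.914 + 0.992 + 2.756 + 0.974 = 7.557
Sum of the distinct covariances = 5.837
total variance = 7.557 + 2 × 5.837 = 19.231
α = (k/(k−1))·(1 − ΣVar(i)/total variance) = (5/4)·(1 − 7.557/19.231) = 0.759

Cronbach's α = 0.759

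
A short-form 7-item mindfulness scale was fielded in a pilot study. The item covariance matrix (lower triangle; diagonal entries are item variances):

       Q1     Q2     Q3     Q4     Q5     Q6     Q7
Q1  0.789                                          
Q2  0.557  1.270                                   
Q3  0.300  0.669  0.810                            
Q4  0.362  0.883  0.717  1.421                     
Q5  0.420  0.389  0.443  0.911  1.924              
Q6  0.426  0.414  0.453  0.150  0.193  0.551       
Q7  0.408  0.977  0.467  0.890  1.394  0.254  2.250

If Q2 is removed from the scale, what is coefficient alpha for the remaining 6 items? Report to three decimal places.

α = 0.801

Remaining items: Q1, Q3, Q4, Q5, Q6, Q7 (k = 6).
sum of item variances = 0.789 + 0.810 + 1.421 + 1.924 + 0.551 + 2.250 = 7.745
Var(T) = 7.745 + 2 × 7.788 = 23.321
α (item deleted) = (6/5)·(1 − 7.745/23.321) = 0.801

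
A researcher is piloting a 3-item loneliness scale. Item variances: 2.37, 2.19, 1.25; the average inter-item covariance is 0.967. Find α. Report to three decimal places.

sum of item variances = 2.37 + 2.19 + 1.25 = 5.81
Sum of the 3 distinct covariances = 3 × 0.967 = 2.901
total variance = sum of item variances + 2·Σcov = 5.81 + 2 × 2.901 = 11.612
α = (3/2)·(1 − 5.81/11.612) = 0.749

α = 0.749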